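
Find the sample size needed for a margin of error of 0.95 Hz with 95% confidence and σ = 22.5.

n = (z*σ/E)² = (1.96×22.5/0.95)² = 2154.9 → n = 2155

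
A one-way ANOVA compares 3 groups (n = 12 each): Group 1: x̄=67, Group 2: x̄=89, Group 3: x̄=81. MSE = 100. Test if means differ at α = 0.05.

Grand mean = 79.0. SS_between = 2976.0, MS_between = 1488.0. F = 14.88, F_crit ≈ 3.285. Reject H₀.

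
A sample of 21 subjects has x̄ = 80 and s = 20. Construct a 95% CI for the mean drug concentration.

CI = x̄ ± t*(s/√n) = 80 ± 2.086(20/√21) = (70.9, 89.1)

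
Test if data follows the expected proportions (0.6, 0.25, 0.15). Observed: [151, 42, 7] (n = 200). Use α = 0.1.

Expected: [120.0, 50.0, 30.0]. χ² = 26.922. df = 2, critical = 4.605. Reject H₀.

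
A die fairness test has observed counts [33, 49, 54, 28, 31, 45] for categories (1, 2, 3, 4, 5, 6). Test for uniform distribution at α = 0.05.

Expected = 40 each. χ² = Σ(O-E)²/E = 14.4. df = 5, critical value = 11.07. Reject H₀.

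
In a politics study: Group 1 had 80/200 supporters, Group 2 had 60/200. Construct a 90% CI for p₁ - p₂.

p̂₁ = 0.4, p̂₂ = 0.3. Difference = 0.1. CI = (0.022, 0.178)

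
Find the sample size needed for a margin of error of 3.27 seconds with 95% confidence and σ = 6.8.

n = (z*σ/E)² = (1.96×6.8/3.27)² = 16.6 → n = 17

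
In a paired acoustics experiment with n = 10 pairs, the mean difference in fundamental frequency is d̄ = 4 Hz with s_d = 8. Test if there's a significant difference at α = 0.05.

t = d̄/(s_d/√n) = 4/(8/√10) = 1.581. df = 9, critical t = ±2.262. Fail to reject H₀.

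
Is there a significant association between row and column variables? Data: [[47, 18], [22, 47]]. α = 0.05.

χ² = 21.897. df = 1, critical = 3.841. Reject H₀. Variables are dependent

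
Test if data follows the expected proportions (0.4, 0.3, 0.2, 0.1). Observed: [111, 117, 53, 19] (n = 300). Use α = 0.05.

Expected: [120.0, 90.0, 60.0, 30.0]. χ² = 13.625. df = 3, critical = 7.815. Reject H₀.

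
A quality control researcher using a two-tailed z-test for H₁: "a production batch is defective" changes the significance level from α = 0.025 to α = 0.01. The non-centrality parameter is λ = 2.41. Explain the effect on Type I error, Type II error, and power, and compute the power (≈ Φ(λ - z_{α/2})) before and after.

Decreasing α from 0.025 to 0.01:
• Type I error rate decreases (α is the Type I rate by definition).
• Critical value moves from z_{α/2} = 2.241 to 2.576, so power = Φ(λ - z_{α/2}) goes from Φ(2.41 - 2.241) = 0.567 to Φ(2.41 - 2.576) = 0.434.
• Type II error rate β = 1 - power therefore increases (0.433 → 0.566).
Appropriate when false positives are costly — here, scrapping a good batch — wasted material and cost for no reason.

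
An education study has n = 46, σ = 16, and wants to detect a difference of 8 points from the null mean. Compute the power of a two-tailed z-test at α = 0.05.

SE = σ/√n = 16/√46 = 2.359. Non-centrality λ = d/SE = 8/2.359 = 3.391. Power ≈ Φ(λ - z_{α/2}) = Φ(3.391 - 1.96) = Φ(1.431) = 0.924.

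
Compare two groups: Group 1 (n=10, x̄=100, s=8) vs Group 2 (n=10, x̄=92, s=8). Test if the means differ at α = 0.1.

Pooled sp = 8.0. t = 2.236, df = 18. Critical t = ±1.734. Reject H₀.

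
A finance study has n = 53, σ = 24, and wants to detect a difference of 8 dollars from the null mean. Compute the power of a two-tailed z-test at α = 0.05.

SE = σ/√n = 24/√53 = 3.297. Non-centrality λ = d/SE = 8/3.297 = 2.427. Power ≈ Φ(λ - z_{α/2}) = Φ(2.427 - 1.96) = Φ(0.467) = 0.68.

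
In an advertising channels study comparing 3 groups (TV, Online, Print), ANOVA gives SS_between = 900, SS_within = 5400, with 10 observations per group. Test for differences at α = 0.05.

df_between = 2, df_within = 27. F = MS_between/MS_within = 450.0/200.0 = 2.25. F_crit ≈ 3.354. Fail to reject H₀.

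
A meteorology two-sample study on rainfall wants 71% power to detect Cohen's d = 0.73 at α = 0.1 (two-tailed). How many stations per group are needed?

z_{α/2} = 1.645, z_β = Φ⁻¹(0.71) = 0.553. For medium effect (d = 0.73): n per group = 2(z_{α/2} + z_β)²/d² = 2(1.645 + 0.553)²/0.73² = 18.1 → 19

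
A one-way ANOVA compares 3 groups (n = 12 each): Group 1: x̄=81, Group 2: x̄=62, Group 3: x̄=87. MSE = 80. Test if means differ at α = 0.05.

Grand mean = 76.67. SS_between = 4088.0, MS_between = 2044.0. F = 25.55, F_crit ≈ 3.285. Reject H₀.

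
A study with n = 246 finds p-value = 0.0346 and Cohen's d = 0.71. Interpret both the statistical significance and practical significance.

Statistically significant (p = 0.0346 < 0.05). Cohen's d = 0.71 indicates a medium effect size. Both statistical and practical significance should be considered.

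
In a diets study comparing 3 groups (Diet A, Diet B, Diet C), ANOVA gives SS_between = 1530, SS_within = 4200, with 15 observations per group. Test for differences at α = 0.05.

df_between = 2, df_within = 42. F = MS_between/MS_within = 765.0/100.0 = 7.65. F_crit ≈ 3.22. Reject H₀. At least one mean differs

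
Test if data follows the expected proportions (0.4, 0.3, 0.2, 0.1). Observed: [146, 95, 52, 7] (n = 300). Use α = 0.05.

Expected: [120.0, 90.0, 60.0, 30.0]. χ² = 24.611. df = 3, critical = 7.815. Reject H₀.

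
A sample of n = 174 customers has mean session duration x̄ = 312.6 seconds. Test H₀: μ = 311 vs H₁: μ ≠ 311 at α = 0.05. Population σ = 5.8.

z = (x̄ - μ₀)/(σ/√n) = (312.6 - 311)/(5.8/√174) = 3.639. Critical value: ±1.96. Since |3.639| > 1.96, Reject H₀.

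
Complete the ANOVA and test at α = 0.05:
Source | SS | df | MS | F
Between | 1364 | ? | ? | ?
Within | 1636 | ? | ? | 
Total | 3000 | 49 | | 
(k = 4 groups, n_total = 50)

df_between = 3, df_within = 46. MS_between = 454.67, MS_within = 35.57. F = 12.784, F_crit ≈ 2.807. Reject H₀.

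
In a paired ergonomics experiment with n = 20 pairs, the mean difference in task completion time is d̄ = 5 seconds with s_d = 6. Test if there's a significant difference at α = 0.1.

t = d̄/(s_d/√n) = 5/(6/√20) = 3.727. df = 19, critical t = ±1.729. Reject H₀.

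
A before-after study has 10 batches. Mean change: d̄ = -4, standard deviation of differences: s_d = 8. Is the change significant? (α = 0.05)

t = d̄/(s_d/√n) = -4/(8/√10) = -1.581. df = 9, critical t = ±2.262. Fail to reject H₀.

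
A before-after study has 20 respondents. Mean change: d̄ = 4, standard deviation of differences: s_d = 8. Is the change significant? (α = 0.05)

t = d̄/(s_d/√n) = 4/(8/√20) = 2.236. df = 19, critical t = ±2.093. Reject H₀.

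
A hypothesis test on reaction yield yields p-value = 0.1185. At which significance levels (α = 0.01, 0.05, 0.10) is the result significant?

p = 0.1185. Not significant at any of the given levels.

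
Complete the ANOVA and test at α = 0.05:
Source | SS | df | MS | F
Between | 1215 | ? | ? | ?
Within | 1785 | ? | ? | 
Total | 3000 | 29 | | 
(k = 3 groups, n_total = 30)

df_between = 2, df_within = 27. MS_between = 607.5, MS_within = 66.11. F = 9.189, F_crit ≈ 3.354. Reject H₀.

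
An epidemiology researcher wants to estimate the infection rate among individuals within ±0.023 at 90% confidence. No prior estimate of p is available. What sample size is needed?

Conservative approach: use p = 0.5 (maximizes p(1-p) = 0.25). n = z²(0.25)/E² = 1.645²×0.25/0.023² = 1278.8 → n = 1279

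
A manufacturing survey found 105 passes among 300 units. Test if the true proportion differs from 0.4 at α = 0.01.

p̂ = 0.35, p₀ = 0.4. z = (p̂ - p₀)/√(p₀(1-p₀)/n) = -1.768. Critical: ±2.576. Fail to reject H₀.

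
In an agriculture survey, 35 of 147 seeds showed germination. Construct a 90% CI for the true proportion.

p̂ = 0.238. CI = p̂ ± z*√(p̂(1-p̂)/n) = (0.18, 0.296)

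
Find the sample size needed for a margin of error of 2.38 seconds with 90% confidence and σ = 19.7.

n = (z*σ/E)² = (1.645×19.7/2.38)² = 185.4 → n = 186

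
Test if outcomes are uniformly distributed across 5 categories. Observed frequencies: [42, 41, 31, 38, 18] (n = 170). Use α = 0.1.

Expected = 34 each. χ² = Σ(O-E)²/E = 11.588. df = 4, critical value = 7.779. Reject H₀.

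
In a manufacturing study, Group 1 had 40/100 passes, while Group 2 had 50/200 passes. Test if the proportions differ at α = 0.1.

p̂₁ = 0.4, p̂₂ = 0.25, pooled p̂ = 0.3. z = 2.673. Critical: ±1.645. Reject H₀.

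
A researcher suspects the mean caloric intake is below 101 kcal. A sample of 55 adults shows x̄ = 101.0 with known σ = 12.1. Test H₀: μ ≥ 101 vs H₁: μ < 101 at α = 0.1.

z = 0.0. Critical value: -1.28. Fail to reject H₀.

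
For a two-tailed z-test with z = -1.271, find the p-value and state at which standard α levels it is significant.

p = 2·P(Z > |-1.271|) = 2·(1 - Φ(1.271)) ≈ 0.2037. Not significant at any standard level.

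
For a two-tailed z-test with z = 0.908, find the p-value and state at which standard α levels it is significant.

p = 2·P(Z > |0.908|) = 2·(1 - Φ(0.908)) ≈ 0.3639. Not significant at any standard level.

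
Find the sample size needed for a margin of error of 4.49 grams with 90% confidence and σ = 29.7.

n = (z*σ/E)² = (1.645×29.7/4.49)² = 118.4 → n = 119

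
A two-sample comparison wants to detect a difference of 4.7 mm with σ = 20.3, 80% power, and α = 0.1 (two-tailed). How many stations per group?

n per group = 2(z_α/2 + z_β)²σ²/d² = 2×(1.645 + 0.84)²×20.3²/4.7² = 230.4 → n = 231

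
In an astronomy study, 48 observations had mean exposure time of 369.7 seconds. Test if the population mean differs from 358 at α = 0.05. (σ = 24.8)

z = (x̄ - μ₀)/(σ/√n) = (369.7 - 358)/(24.8/√48) = 3.269. Critical value: ±1.96. Since |3.269| > 1.96, Reject H₀.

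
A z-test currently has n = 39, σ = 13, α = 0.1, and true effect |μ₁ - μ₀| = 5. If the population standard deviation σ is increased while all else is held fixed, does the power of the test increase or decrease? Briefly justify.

Power decreases: a larger σ inflates the standard error σ/√n, pulling the sampling distribution under H₁ back toward the critical value.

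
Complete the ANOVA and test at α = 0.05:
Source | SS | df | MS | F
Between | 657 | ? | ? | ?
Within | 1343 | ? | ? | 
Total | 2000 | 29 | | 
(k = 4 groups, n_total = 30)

df_between = 3, df_within = 26. MS_between = 219.0, MS_within = 51.65. F = 4.24, F_crit ≈ 2.975. Reject H₀.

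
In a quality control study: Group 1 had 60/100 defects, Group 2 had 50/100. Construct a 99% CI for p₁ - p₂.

p̂₁ = 0.6, p̂₂ = 0.5. Difference = 0.1. CI = (-0.08, 0.28)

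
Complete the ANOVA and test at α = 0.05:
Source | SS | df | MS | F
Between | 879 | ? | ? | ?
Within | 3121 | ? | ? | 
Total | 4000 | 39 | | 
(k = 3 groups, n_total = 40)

df_between = 2, df_within = 37. MS_between = 439.5, MS_within = 84.35. F = 5.21, F_crit ≈ 3.252. Reject H₀.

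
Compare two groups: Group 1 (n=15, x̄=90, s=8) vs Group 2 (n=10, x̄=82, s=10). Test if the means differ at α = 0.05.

Pooled sp = 8.84. t = 2.218, df = 23. Critical t = ±2.069. Reject H₀.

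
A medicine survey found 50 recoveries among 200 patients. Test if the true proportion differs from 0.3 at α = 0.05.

p̂ = 0.25, p₀ = 0.3. z = (p̂ - p₀)/√(p₀(1-p₀)/n) = -1.543. Critical: ±1.96. Fail to reject H₀.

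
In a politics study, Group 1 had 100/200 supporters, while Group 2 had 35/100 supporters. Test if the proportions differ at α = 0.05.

p̂₁ = 0.5, p̂₂ = 0.35, pooled p̂ = 0.45. z = 2.462. Critical: ±1.96. Reject H₀.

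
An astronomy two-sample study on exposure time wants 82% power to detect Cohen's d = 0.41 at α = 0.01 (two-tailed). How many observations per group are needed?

z_{α/2} = 2.576, z_β = Φ⁻¹(0.82) = 0.915. For small effect (d = 0.41): n per group = 2(z_{α/2} + z_β)²/d² = 2(2.576 + 0.915)²/0.41² = 145.0 → 145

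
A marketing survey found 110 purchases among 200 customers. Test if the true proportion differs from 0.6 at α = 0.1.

p̂ = 0.55, p₀ = 0.6. z = (p̂ - p₀)/√(p₀(1-p₀)/n) = -1.443. Critical: ±1.645. Fail to reject H₀.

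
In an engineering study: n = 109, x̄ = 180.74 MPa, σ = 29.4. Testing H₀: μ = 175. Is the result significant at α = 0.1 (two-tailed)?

z = (180.74 - 175)/(29.4/√109) = 2.038. Since |z| > 1.645, significant at α = 0.1.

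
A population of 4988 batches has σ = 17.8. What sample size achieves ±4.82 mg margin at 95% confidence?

Without FPC: n₀ = (1.96×17.8/4.82)² = 52.391. With FPC: n = n₀N/(n₀+N-1) = 51.9 → n = 52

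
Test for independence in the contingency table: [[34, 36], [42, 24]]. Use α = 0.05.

χ² = 3.127. df = 1, critical = 3.841. Fail to reject H₀. No evidence of dependence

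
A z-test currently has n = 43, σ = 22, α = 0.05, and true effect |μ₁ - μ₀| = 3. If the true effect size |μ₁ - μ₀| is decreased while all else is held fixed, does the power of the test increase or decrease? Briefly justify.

Power decreases: a smaller true effect decreases the non-centrality λ = |μ₁ - μ₀|/(σ/√n).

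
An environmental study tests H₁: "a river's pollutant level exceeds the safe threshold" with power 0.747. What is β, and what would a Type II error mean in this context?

β = 1 - power = 1 - 0.747 = 0.253. A Type II error is failing to reject H₀ when H₀ is false (false negative) — here, failing to conclude that a river's pollutant level exceeds the safe threshold when in fact it is true. Consequence: allowing unsafe pollution to continue.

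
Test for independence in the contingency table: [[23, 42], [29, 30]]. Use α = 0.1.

χ² = 2.408. df = 1, critical = 2.706. Fail to reject H₀. No evidence of dependence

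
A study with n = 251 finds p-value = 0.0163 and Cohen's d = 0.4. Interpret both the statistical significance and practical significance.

Statistically significant (p = 0.0163 < 0.05). Cohen's d = 0.4 indicates a small effect size. Both statistical and practical significance should be considered.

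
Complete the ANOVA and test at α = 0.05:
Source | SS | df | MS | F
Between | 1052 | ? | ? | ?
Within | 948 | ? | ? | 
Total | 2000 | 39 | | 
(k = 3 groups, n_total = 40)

df_between = 2, df_within = 37. MS_between = 526.0, MS_within = 25.62. F = 20.53, F_crit ≈ 3.252. Reject H₀.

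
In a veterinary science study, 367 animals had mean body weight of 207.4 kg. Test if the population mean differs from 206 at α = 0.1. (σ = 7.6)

z = (x̄ - μ₀)/(σ/√n) = (207.4 - 206)/(7.6/√367) = 3.529. Critical value: ±1.645. Since |3.529| > 1.645, Reject H₀.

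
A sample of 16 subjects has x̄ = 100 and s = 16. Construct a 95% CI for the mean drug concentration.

CI = x̄ ± t*(s/√n) = 100 ± 2.131(16/√16) = (91.48, 108.52)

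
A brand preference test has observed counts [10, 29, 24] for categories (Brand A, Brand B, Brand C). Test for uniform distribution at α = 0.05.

Expected = 21 each. χ² = Σ(O-E)²/E = 9.238. df = 2, critical value = 5.991. Reject H₀.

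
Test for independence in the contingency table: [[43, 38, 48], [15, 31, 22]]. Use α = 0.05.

χ² = 5.526. df = 2, critical = 5.991. Fail to reject H₀. No evidence of dependence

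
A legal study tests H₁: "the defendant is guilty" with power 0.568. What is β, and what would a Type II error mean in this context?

β = 1 - power = 1 - 0.568 = 0.432. A Type II error is failing to reject H₀ when H₀ is false (false negative) — here, failing to conclude that the defendant is guilty when in fact it is true. Consequence: acquitting a guilty person.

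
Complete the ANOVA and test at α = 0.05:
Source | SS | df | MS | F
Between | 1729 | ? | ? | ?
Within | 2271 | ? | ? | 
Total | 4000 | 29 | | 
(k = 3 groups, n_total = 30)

df_between = 2, df_within = 27. MS_between = 864.5, MS_within = 84.11. F = 10.278, F_crit ≈ 3.354. Reject H₀.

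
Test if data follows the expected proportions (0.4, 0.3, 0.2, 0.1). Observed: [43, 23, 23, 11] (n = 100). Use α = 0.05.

Expected: [40.0, 30.0, 20.0, 10.0]. χ² = 2.408. df = 3, critical = 7.815. Fail to reject H₀.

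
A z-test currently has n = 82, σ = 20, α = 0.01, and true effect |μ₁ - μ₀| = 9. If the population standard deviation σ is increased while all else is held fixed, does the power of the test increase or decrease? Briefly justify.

Power decreases: a larger σ inflates the standard error σ/√n, pulling the sampling distribution under H₁ back toward the critical value.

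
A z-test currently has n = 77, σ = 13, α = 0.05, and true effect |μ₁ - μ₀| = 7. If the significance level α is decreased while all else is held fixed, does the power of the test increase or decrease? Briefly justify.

Power decreases: a smaller α raises the critical value, so less of the H₁ sampling distribution falls in the rejection region.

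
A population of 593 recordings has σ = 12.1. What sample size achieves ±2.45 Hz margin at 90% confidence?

Without FPC: n₀ = (1.645×12.1/2.45)² = 66.004. With FPC: n = n₀N/(n₀+N-1) = 59.5 → n = 60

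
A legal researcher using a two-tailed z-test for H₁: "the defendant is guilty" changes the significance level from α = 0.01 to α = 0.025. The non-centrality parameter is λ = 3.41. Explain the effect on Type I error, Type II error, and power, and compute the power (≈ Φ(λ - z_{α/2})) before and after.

Increasing α from 0.01 to 0.025:
• Type I error rate increases (α is the Type I rate by definition).
• Critical value moves from z_{α/2} = 2.576 to 2.241, so power = Φ(λ - z_{α/2}) goes from Φ(3.41 - 2.576) = 0.798 to Φ(3.41 - 2.241) = 0.879.
• Type II error rate β = 1 - power therefore decreases (0.202 → 0.121).
Appropriate when false negatives are costly — here, acquitting a guilty person.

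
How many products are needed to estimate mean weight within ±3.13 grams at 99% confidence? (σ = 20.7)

n = (z*σ/E)² = (2.576×20.7/3.13)² = 290.2 → n = 291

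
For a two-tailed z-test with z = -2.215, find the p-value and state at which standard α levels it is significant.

p = 2·P(Z > |-2.215|) = 2·(1 - Φ(2.215)) ≈ 0.0268. Significant at α = 0.1; Significant at α = 0.05.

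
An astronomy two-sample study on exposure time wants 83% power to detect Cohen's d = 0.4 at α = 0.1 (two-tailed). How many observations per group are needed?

z_{α/2} = 1.645, z_β = Φ⁻¹(0.83) = 0.954. For small effect (d = 0.4): n per group = 2(z_{α/2} + z_β)²/d² = 2(1.645 + 0.954)²/0.4² = 84.4 → 85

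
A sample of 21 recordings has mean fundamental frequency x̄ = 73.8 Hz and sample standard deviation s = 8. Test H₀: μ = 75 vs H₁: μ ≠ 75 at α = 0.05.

t = (x̄ - μ₀)/(s/√n) = (73.8 - 75)/(8/√21) = -0.687. df = 20, critical t = ±2.086. Fail to reject H₀.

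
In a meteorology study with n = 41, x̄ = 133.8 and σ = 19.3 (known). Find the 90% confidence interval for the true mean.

CI = x̄ ± z*(σ/√n) = 133.8 ± 1.645(19.3/√41) = 133.8 ± 4.96 = (128.84, 138.76)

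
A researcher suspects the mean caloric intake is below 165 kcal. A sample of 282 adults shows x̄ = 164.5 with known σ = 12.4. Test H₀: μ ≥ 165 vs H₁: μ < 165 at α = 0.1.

z = -0.677. Critical value: -1.28. Fail to reject H₀.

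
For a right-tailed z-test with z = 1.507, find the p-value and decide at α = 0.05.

p = P(Z > 1.507) = 1 - Φ(1.507) ≈ 0.0659. Since p ≥ 0.05, fail to reject H₀ (not significant) at α = 0.05.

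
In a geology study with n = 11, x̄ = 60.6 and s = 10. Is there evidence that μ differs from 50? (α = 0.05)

t = (x̄ - μ₀)/(s/√n) = (60.6 - 50)/(10/√11) = 3.516. df = 10, critical t = ±2.228. Reject H₀.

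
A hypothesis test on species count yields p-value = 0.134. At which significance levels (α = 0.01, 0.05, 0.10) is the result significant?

p = 0.134. Not significant at any of the given levels.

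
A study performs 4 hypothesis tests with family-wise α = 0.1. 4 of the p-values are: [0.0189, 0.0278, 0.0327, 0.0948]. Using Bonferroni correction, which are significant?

Bonferroni α = 0.1/4 = 0.025. Significant p-values: [0.0189]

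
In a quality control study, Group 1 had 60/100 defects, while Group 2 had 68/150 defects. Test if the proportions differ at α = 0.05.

p̂₁ = 0.6, p̂₂ = 0.453, pooled p̂ = 0.512. z = 2.273. Critical: ±1.96. Reject H₀.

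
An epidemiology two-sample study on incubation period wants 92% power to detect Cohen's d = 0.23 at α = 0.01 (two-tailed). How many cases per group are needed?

z_{α/2} = 2.576, z_β = Φ⁻¹(0.92) = 1.405. For small effect (d = 0.23): n per group = 2(z_{α/2} + z_β)²/d² = 2(2.576 + 1.405)²/0.23² = 599.2 → 600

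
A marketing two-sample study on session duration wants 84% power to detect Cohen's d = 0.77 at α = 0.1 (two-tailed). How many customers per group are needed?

z_{α/2} = 1.645, z_β = Φ⁻¹(0.84) = 0.994. For medium effect (d = 0.77): n per group = 2(z_{α/2} + z_β)²/d² = 2(1.645 + 0.994)²/0.77² = 23.5 → 24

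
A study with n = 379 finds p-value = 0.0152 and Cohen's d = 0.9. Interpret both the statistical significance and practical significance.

Statistically significant (p = 0.0152 < 0.05). Cohen's d = 0.9 indicates a large effect size. Both statistical and practical significance should be considered.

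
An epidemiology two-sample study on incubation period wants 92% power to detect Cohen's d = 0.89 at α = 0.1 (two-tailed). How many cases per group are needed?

z_{α/2} = 1.645, z_β = Φ⁻¹(0.92) = 1.405. For large effect (d = 0.89): n per group = 2(z_{α/2} + z_β)²/d² = 2(1.645 + 1.405)²/0.89² = 23.5 → 24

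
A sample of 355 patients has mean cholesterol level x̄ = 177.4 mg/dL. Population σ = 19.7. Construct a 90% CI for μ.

CI = x̄ ± z*(σ/√n) = 177.4 ± 1.645(19.7/√355) = 177.4 ± 1.72 = (175.68, 179.12)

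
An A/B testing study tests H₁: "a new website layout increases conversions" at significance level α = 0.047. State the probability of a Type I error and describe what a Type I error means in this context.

P(Type I error) = α = 0.047. A Type I error is rejecting H₀ when H₀ is actually true (false positive) — here, concluding that a new website layout increases conversions when in fact this is not the case. Consequence: rolling out a layout that doesn't actually help — wasted engineering effort.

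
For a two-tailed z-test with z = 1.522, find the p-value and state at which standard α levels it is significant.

p = 2·P(Z > |1.522|) = 2·(1 - Φ(1.522)) ≈ 0.128. Not significant at any standard level.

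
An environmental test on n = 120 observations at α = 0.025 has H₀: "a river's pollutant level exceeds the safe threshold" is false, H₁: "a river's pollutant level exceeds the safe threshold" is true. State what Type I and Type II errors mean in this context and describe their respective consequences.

Type I (false positive): concluding that a river's pollutant level exceeds the safe threshold when it is not — shutting down a compliant factory unnecessarily. Type II (false negative): failing to conclude that a river's pollutant level exceeds the safe threshold when it is — allowing unsafe pollution to continue. Which is costlier depends on domain priorities and is a judgement call rather than a statistical fact.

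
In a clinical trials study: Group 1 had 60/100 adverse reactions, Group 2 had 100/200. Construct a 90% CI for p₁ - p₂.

p̂₁ = 0.6, p̂₂ = 0.5. Difference = 0.1. CI = (0.001, 0.199)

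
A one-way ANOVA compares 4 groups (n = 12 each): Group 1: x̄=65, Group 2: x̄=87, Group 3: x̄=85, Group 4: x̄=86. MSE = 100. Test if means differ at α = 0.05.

Grand mean = 80.75. SS_between = 3993.0, MS_between = 1331.0. F = 13.31, F_crit ≈ 2.816. Reject H₀.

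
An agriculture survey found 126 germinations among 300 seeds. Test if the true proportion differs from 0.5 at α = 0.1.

p̂ = 0.42, p₀ = 0.5. z = (p̂ - p₀)/√(p₀(1-p₀)/n) = -2.771. Critical: ±1.645. Reject H₀.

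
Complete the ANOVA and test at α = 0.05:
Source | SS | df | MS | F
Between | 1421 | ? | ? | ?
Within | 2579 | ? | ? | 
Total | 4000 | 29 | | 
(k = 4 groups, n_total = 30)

df_between = 3, df_within = 26. MS_between = 473.67, MS_within = 99.19. F = 4.775, F_crit ≈ 2.975. Reject H₀.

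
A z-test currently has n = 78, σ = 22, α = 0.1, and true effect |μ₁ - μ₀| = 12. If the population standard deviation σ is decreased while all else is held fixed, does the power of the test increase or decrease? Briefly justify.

Power increases: a smaller σ shrinks the standard error σ/√n, moving the sampling distribution under H₁ further from the critical value.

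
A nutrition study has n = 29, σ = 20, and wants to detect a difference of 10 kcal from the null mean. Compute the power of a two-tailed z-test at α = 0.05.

SE = σ/√n = 20/√29 = 3.714. Non-centrality λ = d/SE = 10/3.714 = 2.693. Power ≈ Φ(λ - z_{α/2}) = Φ(2.693 - 1.96) = Φ(0.733) = 0.768.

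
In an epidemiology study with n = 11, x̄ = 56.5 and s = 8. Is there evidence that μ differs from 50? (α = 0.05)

t = (x̄ - μ₀)/(s/√n) = (56.5 - 50)/(8/√11) = 2.695. df = 10, critical t = ±2.228. Reject H₀.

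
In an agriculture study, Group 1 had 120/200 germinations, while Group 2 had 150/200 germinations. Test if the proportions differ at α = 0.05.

p̂₁ = 0.6, p̂₂ = 0.75, pooled p̂ = 0.675. z = -3.203. Critical: ±1.96. Reject H₀.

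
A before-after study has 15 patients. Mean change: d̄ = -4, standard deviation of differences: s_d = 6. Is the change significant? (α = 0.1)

t = d̄/(s_d/√n) = -4/(6/√15) = -2.582. df = 14, critical t = ±1.761. Reject H₀.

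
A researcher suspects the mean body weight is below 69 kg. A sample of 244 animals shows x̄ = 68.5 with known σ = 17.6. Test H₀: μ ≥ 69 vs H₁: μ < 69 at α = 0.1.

z = -0.444. Critical value: -1.28. Fail to reject H₀.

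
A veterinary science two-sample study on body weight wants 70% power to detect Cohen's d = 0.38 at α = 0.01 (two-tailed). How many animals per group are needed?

z_{α/2} = 2.576, z_β = Φ⁻¹(0.7) = 0.524. For small effect (d = 0.38): n per group = 2(z_{α/2} + z_β)²/d² = 2(2.576 + 0.524)²/0.38² = 133.1 → 134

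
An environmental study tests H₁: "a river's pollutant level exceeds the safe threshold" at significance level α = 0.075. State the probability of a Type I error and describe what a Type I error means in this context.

P(Type I error) = α = 0.075. A Type I error is rejecting H₀ when H₀ is actually true (false positive) — here, concluding that a river's pollutant level exceeds the safe threshold when in fact this is not the case. Consequence: shutting down a compliant factory unnecessarily.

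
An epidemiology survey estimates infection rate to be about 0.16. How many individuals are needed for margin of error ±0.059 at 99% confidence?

n = z²p(1-p)/E² = 2.576²×0.16×0.84/0.059² = 256.2 → n = 257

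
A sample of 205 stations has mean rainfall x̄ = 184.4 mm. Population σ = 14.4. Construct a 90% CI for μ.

CI = x̄ ± z*(σ/√n) = 184.4 ± 1.645(14.4/√205) = 184.4 ± 1.65 = (182.75, 186.05)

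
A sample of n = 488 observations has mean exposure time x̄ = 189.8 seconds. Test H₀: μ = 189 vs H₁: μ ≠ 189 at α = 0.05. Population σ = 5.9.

z = (x̄ - μ₀)/(σ/√n) = (189.8 - 189)/(5.9/√488) = 2.995. Critical value: ±1.96. Since |2.995| > 1.96, Reject H₀.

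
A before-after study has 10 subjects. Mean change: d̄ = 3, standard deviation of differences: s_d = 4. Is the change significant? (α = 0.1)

t = d̄/(s_d/√n) = 3/(4/√10) = 2.372. df = 9, critical t = ±1.833. Reject H₀.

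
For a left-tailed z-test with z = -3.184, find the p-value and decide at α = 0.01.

p = P(Z < -3.184) = Φ(-3.184) ≈ 0.0007. Since p < 0.01, reject H₀ (significant) at α = 0.01.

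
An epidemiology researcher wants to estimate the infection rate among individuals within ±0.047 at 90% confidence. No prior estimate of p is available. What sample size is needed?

Conservative approach: use p = 0.5 (maximizes p(1-p) = 0.25). n = z²(0.25)/E² = 1.645²×0.25/0.047² = 306.2 → n = 307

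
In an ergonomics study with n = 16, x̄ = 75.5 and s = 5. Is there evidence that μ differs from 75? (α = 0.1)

t = (x̄ - μ₀)/(s/√n) = (75.5 - 75)/(5/√16) = 0.4. df = 15, critical t = ±1.753. Fail to reject H₀.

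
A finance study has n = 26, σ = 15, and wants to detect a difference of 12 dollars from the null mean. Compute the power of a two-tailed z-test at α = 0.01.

SE = σ/√n = 15/√26 = 2.942. Non-centrality λ = d/SE = 12/2.942 = 4.079. Power ≈ Φ(λ - z_{α/2}) = Φ(4.079 - 2.576) = Φ(1.503) = 0.934.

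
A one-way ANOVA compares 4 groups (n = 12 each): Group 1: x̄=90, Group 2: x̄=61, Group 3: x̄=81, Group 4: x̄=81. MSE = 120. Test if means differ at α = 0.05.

Grand mean = 78.25. SS_between = 5409.0, MS_between = 1803.0. F = 15.025, F_crit ≈ 2.816. Reject H₀.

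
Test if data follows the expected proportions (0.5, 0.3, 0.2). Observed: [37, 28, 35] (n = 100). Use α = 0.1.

Expected: [50.0, 30.0, 20.0]. χ² = 14.763. df = 2, critical = 4.605. Reject H₀.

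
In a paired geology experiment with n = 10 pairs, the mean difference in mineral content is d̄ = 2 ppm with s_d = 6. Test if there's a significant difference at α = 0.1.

t = d̄/(s_d/√n) = 2/(6/√10) = 1.054. df = 9, critical t = ±1.833. Fail to reject H₀.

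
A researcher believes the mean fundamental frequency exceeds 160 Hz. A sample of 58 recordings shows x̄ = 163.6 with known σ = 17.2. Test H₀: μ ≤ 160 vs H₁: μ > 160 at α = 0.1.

z = 1.594. Critical value: 1.28. Reject H₀.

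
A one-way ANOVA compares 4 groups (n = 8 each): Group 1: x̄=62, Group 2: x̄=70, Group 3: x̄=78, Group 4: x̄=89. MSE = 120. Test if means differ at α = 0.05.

Grand mean = 74.75. SS_between = 3190.0, MS_between = 1063.33. F = 8.861, F_crit ≈ 2.947. Reject H₀.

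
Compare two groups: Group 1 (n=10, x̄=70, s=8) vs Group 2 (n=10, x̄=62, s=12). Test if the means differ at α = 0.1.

Pooled sp = 10.2. t = 1.754, df = 18. Critical t = ±1.734. Reject H₀.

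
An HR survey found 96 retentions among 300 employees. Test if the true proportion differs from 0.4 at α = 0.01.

p̂ = 0.32, p₀ = 0.4. z = (p̂ - p₀)/√(p₀(1-p₀)/n) = -2.828. Critical: ±2.576. Reject H₀.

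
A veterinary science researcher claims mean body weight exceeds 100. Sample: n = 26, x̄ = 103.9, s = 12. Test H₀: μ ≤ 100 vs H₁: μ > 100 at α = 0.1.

t = (103.9 - 100)/(12/√26) = 1.657, df = 25. Critical t = 1.316. Reject H₀.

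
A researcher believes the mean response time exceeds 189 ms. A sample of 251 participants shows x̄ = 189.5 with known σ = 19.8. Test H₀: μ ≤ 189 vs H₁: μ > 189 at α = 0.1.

z = 0.4. Critical value: 1.28. Fail to reject H₀.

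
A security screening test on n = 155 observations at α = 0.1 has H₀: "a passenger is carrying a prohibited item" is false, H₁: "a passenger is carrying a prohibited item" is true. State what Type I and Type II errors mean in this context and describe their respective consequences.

Type I (false positive): concluding that a passenger is carrying a prohibited item when it is not — detaining an innocent passenger — delay and inconvenience. Type II (false negative): failing to conclude that a passenger is carrying a prohibited item when it is — letting a prohibited item through — security breach. Which is costlier depends on domain priorities and is a judgement call rather than a statistical fact.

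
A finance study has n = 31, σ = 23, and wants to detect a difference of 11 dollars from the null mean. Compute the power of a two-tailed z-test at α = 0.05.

SE = σ/√n = 23/√31 = 4.131. Non-centrality λ = d/SE = 11/4.131 = 2.663. Power ≈ Φ(λ - z_{α/2}) = Φ(2.663 - 1.96) = Φ(0.703) = 0.759.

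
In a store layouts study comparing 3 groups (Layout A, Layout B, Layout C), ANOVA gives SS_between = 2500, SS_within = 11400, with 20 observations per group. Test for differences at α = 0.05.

df_between = 2, df_within = 57. F = MS_between/MS_within = 1250.0/200.0 = 6.25. F_crit ≈ 3.159. Reject H₀. At least one mean differs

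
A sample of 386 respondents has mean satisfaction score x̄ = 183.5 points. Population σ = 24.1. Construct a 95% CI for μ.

CI = x̄ ± z*(σ/√n) = 183.5 ± 1.96(24.1/√386) = 183.5 ± 2.4 = (181.1, 185.9)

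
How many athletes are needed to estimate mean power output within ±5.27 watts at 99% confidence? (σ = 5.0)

n = (z*σ/E)² = (2.576×5.0/5.27)² = 6.0 → n = 6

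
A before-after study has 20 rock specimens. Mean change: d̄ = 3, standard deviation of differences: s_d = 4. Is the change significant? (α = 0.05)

t = d̄/(s_d/√n) = 3/(4/√20) = 3.354. df = 19, critical t = ±2.093. Reject H₀.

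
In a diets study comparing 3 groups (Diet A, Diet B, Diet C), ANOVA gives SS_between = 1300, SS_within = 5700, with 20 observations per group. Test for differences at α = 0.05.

df_between = 2, df_within = 57. F = MS_between/MS_within = 650.0/100.0 = 6.5. F_crit ≈ 3.159. Reject H₀. At least one mean differs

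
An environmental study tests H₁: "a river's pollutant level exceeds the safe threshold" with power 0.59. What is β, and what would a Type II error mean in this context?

β = 1 - power = 1 - 0.59 = 0.41. A Type II error is failing to reject H₀ when H₀ is false (false negative) — here, failing to conclude that a river's pollutant level exceeds the safe threshold when in fact it is true. Consequence: allowing unsafe pollution to continue.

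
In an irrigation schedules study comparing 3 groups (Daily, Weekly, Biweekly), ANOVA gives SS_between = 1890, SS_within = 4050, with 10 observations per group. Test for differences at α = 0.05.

df_between = 2, df_within = 27. F = MS_between/MS_within = 945.0/150.0 = 6.3. F_crit ≈ 3.354. Reject H₀. At least one mean differs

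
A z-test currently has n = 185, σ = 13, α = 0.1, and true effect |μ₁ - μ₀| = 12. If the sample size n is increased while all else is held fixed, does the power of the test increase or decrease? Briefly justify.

Power increases: a larger n shrinks the standard error σ/√n, moving the sampling distribution under H₁ further from the critical value.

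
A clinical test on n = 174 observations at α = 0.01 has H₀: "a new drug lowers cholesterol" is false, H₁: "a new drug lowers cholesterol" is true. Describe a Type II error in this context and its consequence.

Type II error: failing to reject H₀ when it is false — concluding that a new drug lowers cholesterol is not supported when in fact it is. Consequence: shelving an effective drug — patients miss out on a treatment that would have helped.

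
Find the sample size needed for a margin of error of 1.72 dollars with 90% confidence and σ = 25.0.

n = (z*σ/E)² = (1.645×25.0/1.72)² = 571.7 → n = 572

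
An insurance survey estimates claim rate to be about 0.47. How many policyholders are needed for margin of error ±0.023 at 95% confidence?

n = z²p(1-p)/E² = 1.96²×0.47×0.53/0.023² = 1809.0 → n = 1809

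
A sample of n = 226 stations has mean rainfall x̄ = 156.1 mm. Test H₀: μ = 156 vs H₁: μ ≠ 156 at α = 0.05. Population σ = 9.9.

z = (x̄ - μ₀)/(σ/√n) = (156.1 - 156)/(9.9/√226) = 0.152. Critical value: ±1.96. Since |0.152| ≤ 1.96, Fail to reject H₀.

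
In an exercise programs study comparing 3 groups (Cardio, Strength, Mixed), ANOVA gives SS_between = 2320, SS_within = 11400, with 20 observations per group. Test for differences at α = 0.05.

df_between = 2, df_within = 57. F = MS_between/MS_within = 1160.0/200.0 = 5.8. F_crit ≈ 3.159. Reject H₀. At least one mean differs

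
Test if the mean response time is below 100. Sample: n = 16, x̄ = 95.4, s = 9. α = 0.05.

t = (95.4 - 100)/(9/√16) = -2.044, df = 15. Critical t = -1.753. Reject H₀.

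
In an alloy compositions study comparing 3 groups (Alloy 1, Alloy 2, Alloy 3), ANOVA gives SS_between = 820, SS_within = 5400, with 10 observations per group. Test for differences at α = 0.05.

df_between = 2, df_within = 27. F = MS_between/MS_within = 410.0/200.0 = 2.05. F_crit ≈ 3.354. Fail to reject H₀.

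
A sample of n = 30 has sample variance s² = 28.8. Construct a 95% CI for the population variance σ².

df = 29. χ²_{0.025} = 45.722, χ²_{0.975} = 16.047. CI for σ² = ((n-1)s²/χ²_{α/2}, (n-1)s²/χ²_{1-α/2}) = (29·28.8/45.722, 29·28.8/16.047) = (18.27, 52.05)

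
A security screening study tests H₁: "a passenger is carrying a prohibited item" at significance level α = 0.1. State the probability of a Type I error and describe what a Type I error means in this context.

P(Type I error) = α = 0.1. A Type I error is rejecting H₀ when H₀ is actually true (false positive) — here, concluding that a passenger is carrying a prohibited item when in fact this is not the case. Consequence: detaining an innocent passenger — delay and inconvenience.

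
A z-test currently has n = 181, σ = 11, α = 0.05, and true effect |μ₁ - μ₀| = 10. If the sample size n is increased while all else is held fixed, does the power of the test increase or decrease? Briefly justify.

Power increases: a larger n shrinks the standard error σ/√n, moving the sampling distribution under H₁ further from the critical value.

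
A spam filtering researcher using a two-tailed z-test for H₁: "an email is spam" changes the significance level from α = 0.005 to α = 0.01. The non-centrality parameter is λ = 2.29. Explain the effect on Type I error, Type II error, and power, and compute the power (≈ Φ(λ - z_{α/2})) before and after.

Increasing α from 0.005 to 0.01:
• Type I error rate increases (α is the Type I rate by definition).
• Critical value moves from z_{α/2} = 2.807 to 2.576, so power = Φ(λ - z_{α/2}) goes from Φ(2.29 - 2.807) = 0.303 to Φ(2.29 - 2.576) = 0.387.
• Type II error rate β = 1 - power therefore decreases (0.697 → 0.613).
Appropriate when false negatives are costly — here, a spam email lands in the inbox.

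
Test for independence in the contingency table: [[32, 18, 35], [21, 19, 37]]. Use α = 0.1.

χ² = 1.975. df = 2, critical = 4.605. Fail to reject H₀. No evidence of dependence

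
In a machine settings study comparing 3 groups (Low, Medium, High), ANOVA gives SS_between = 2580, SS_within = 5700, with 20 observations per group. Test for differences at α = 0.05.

df_between = 2, df_within = 57. F = MS_between/MS_within = 1290.0/100.0 = 12.9. F_crit ≈ 3.159. Reject H₀. At least one mean differs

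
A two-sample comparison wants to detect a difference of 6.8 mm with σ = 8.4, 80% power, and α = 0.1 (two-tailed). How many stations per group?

n per group = 2(z_α/2 + z_β)²σ²/d² = 2×(1.645 + 0.84)²×8.4²/6.8² = 18.8 → n = 19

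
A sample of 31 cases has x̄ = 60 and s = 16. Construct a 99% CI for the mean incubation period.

CI = x̄ ± t*(s/√n) = 60 ± 2.75(16/√31) = (52.1, 67.9)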